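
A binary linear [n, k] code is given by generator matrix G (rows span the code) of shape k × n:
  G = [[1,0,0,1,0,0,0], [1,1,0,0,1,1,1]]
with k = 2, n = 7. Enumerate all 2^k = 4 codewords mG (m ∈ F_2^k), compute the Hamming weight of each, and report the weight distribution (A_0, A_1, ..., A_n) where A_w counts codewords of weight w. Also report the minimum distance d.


Weight distribution: A_0 = 1, A_2 = 1, A_5 = 2. Minimum distance d = 2.

Enumerate all 2^2 = 4 messages m ∈ F_2^2.
For each, compute codeword c = mG in F_2^7, then tally its weight.
  m = 00 → c = 0000000, weight = 0.
  m = 10 → c = 1001000, weight = 2.
  m = 01 → c = 1100111, weight = 5.
  m = 11 → c = 0101111, weight = 5.
Tally weights:
  weight 0: 1 codewords.
  weight 2: 1 codewords.
  weight 5: 2 codewords.
Minimum distance d = smallest w > 0 with A_w > 0 = 2.
Sanity: Σ A_w = 4 = 2^2 = 4 ✓.


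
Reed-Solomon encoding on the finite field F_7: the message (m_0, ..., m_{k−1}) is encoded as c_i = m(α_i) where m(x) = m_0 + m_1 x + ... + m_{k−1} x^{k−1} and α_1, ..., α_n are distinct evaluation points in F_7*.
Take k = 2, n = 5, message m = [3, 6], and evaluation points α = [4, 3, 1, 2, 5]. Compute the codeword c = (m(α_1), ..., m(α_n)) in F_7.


c = [6, 0, 2, 1, 5]

Message polynomial: m(x) = 3 + 6·x (mod 7).
For each evaluation point α_i, compute m(α_i) mod 7:
  α_1 = 4: Horner steps 6 → 6, so m(4) = 6.
  α_2 = 3: Horner steps 6 → 0, so m(3) = 0.
  α_3 = 1: Horner steps 6 → 2, so m(1) = 2.
  α_4 = 2: Horner steps 6 → 1, so m(2) = 1.
  α_5 = 5: Horner steps 6 → 5, so m(5) = 5.
Codeword c = [6, 0, 2, 1, 5] ∈ F_7^5.


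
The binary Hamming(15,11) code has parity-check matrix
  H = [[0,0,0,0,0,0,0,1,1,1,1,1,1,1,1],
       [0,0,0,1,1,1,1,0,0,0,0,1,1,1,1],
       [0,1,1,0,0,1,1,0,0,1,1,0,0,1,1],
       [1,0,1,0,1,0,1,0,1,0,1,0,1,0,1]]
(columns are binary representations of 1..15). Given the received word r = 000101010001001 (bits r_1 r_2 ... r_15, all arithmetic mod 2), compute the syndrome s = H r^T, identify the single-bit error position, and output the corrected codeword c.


s = (1, 0, 0, 1)^T, error position = 9, corrected codeword c = 000101011001001

Compute s = H r^T mod 2 one row at a time:
  s_1 = 1 + 0 + 0 + 0 + 1 + 0 + 0 + 1 = 3 ≡ 1 (mod 2).
  s_2 = 1 + 0 + 1 + 0 + 1 + 0 + 0 + 1 = 4 ≡ 0 (mod 2).
  s_3 = 0 + 0 + 1 + 0 + 0 + 0 + 0 + 1 = 2 ≡ 0 (mod 2).
  s_4 = 0 + 0 + 0 + 0 + 0 + 0 + 0 + 1 = 1 ≡ 1 (mod 2).
s = (1, 0, 0, 1)^T — this equals column 9 of H (binary 1001), so error is at position 9.
Correct: flip bit 9 of r = 000101010001001 to get c = 000101011001001.


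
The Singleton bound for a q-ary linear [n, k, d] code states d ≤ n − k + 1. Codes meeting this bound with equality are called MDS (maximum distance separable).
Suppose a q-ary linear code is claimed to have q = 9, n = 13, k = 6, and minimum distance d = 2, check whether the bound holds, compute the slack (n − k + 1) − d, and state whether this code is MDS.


Singleton RHS = n − k + 1 = 8, slack = 6, bound satisfied, not MDS.

Singleton bound: d ≤ n − k + 1.
Here n = 13, k = 6, so n − k + 1 = 8.
Given d = 2, check d ≤ 8: YES.
Slack = (n − k + 1) − d = 6.
The code is NOT MDS (slack = 6 > 0).
Description: the claimed parameters are [13, 6, 2]_9; such a code would be non-MDS.


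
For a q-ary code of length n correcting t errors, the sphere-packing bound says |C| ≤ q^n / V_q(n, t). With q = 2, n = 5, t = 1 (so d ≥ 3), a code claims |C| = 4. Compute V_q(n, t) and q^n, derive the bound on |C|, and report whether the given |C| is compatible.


V_q(n, t) = 6, q^n = 32, Hamming bound = 5, |C| = 4 ≤ bound (satisfied).

Step 1: Compute V_q(n, t) = Σ_{j=0}^1 C(n, j) (q−1)^j.
  j = 0: C(5,0)·(1)^0 = 1·1 = 1.
  j = 1: C(5,1)·(1)^1 = 5·1 = 5.
  V_q(n, t) = 1 + 5 = 6.
Step 2: q^n = 2^5 = 32.
Step 3: Hamming bound ⌊q^n / V_q(n,t)⌋ = ⌊32/6⌋ = 5.
Step 4: Compare |C| = 4 to 5: satisfied.
The claimed |C| lies below the Hamming bound.


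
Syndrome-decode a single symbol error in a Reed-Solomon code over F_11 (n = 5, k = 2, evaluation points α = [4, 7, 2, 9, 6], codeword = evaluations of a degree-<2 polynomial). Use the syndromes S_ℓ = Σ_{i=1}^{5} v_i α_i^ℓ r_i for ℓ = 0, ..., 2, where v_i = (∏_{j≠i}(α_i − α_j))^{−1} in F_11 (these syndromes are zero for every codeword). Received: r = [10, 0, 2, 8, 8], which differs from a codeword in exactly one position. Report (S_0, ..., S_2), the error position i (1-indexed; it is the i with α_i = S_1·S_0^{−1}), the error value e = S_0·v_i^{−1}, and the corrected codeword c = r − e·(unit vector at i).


S = (6, 3, 7), error at position 5, error magnitude e = 1, c = [10, 0, 2, 8, 7].

Step 1: column multipliers v_i = (∏_{j≠i}(α_i − α_j))^{−1} mod 11.
  i = 1 (α = 4): (4−7)(4−2)(4−9)(4−6) = (−3)·2·(−5)·(−2) = −60 ≡ 6, so v_1 = 6^{−1} = 2 (mod 11).
  i = 2 (α = 7): (7−4)(7−2)(7−9)(7−6) = 3·5·(−2)·1 = −30 ≡ 3, so v_2 = 3^{−1} = 4 (mod 11).
  i = 3 (α = 2): (2−4)(2−7)(2−9)(2−6) = (−2)·(−5)·(−7)·(−4) = 280 ≡ 5, so v_3 = 5^{−1} = 9 (mod 11).
  i = 4 (α = 9): (9−4)(9−7)(9−2)(9−6) = 5·2·7·3 = 210 ≡ 1, so v_4 = 1^{−1} = 1 (mod 11).
  i = 5 (α = 6): (6−4)(6−7)(6−2)(6−9) = 2·(−1)·4·(−3) = 24 ≡ 2, so v_5 = 2^{−1} = 6 (mod 11).
  v = [2, 4, 9, 1, 6].
Step 2: syndromes of r = [10, 0, 2, 8, 8] (all sums mod 11).
  S_0 = Σ v_i r_i = 2·10 + 4·0 + 9·2 + 1·8 + 6·8 = 94 ≡ 6.
  S_1 = Σ v_i α_i r_i = 2·4·10 + 4·7·0 + 9·2·2 + 1·9·8 + 6·6·8 = 476 ≡ 3.
  α_i^2 mod 11 = [5, 5, 4, 4, 3].
  S_2 = Σ v_i α_i^2 r_i = 2·5·10 + 4·5·0 + 9·4·2 + 1·4·8 + 6·3·8 = 348 ≡ 7.
  S = (6, 3, 7) ≠ 0, so r is not a codeword (an error is present).
Step 3: locate the error. For a single error e at position i, S_ℓ = v_i·e·α_i^ℓ, so α_err = S_1/S_0.
  S_0^{−1} = 6^{−1} = 2 (mod 11), so α_err = 3·2 = 6 ≡ 6 = α_5. Error position i = 5.
  Consistency check: S_2/S_1 = 7·4 = 28 ≡ 6 = α_err ✓ (single-error assumption holds).
Step 4: error magnitude e = S_0/v_5 = S_0·∏_{j≠5}(α_5 − α_j) = 6·2 = 12 ≡ 1 (mod 11).
Step 5: correct position 5: c_5 = r_5 − e = 8 − 1 ≡ 7 (mod 11). Hence c = [10, 0, 2, 8, 7].
  Check: interpolating c through the α_i gives m(x) = 5 + 4·x (degree < 2) with m(α_i) = c_i for every i, so c is indeed a codeword.


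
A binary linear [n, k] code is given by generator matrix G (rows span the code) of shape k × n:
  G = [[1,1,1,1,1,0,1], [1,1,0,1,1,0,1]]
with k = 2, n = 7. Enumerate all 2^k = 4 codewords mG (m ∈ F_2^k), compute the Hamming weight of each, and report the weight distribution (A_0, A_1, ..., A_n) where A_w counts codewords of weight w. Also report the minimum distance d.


Weight distribution: A_0 = 1, A_1 = 1, A_5 = 1, A_6 = 1. Minimum distance d = 1.

Enumerate all 2^2 = 4 messages m ∈ F_2^2.
For each, compute codeword c = mG in F_2^7, then tally its weight.
  m = 00 → c = 0000000, weight = 0.
  m = 10 → c = 1111101, weight = 6.
  m = 01 → c = 1101101, weight = 5.
  m = 11 → c = 0010000, weight = 1.
Tally weights:
  weight 0: 1 codewords.
  weight 1: 1 codewords.
  weight 5: 1 codewords.
  weight 6: 1 codewords.
Minimum distance d = smallest w > 0 with A_w > 0 = 1.
Sanity: Σ A_w = 4 = 2^2 = 4 ✓.


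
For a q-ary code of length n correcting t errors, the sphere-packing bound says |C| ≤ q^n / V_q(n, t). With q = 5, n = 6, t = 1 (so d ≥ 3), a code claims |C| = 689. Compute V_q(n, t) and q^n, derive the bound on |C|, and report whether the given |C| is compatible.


V_q(n, t) = 25, q^n = 15625, Hamming bound = 625, |C| = 689 > bound (violated).

Step 1: Compute V_q(n, t) = Σ_{j=0}^1 C(n, j) (q−1)^j.
  j = 0: C(6,0)·(4)^0 = 1·1 = 1.
  j = 1: C(6,1)·(4)^1 = 6·4 = 24.
  V_q(n, t) = 1 + 24 = 25.
Step 2: q^n = 5^6 = 15625.
Step 3: Hamming bound ⌊q^n / V_q(n,t)⌋ = ⌊15625/25⌋ = 625.
Step 4: Compare |C| = 689 to 625: violated.
The claimed |C| lies above the Hamming bound, so no 5-ary code of length 6 with d ≥ 3 can have 689 codewords.


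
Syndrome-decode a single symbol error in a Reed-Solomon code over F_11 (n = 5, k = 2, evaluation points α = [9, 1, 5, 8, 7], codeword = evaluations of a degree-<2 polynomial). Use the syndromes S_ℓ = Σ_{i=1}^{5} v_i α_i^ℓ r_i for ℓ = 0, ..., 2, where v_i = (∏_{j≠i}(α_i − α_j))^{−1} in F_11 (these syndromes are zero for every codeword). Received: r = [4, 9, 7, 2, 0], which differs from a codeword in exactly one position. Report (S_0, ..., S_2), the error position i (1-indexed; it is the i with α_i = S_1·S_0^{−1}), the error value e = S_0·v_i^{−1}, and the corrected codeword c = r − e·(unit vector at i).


S = (5, 5, 5), error at position 2, error magnitude e = 10, c = [4, 10, 7, 2, 0].

Step 1: column multipliers v_i = (∏_{j≠i}(α_i − α_j))^{−1} mod 11.
  i = 1 (α = 9): (9−1)(9−5)(9−8)(9−7) = 8·4·1·2 = 64 ≡ 9, so v_1 = 9^{−1} = 5 (mod 11).
  i = 2 (α = 1): (1−9)(1−5)(1−8)(1−7) = (−8)·(−4)·(−7)·(−6) = 1344 ≡ 2, so v_2 = 2^{−1} = 6 (mod 11).
  i = 3 (α = 5): (5−9)(5−1)(5−8)(5−7) = (−4)·4·(−3)·(−2) = −96 ≡ 3, so v_3 = 3^{−1} = 4 (mod 11).
  i = 4 (α = 8): (8−9)(8−1)(8−5)(8−7) = (−1)·7·3·1 = −21 ≡ 1, so v_4 = 1^{−1} = 1 (mod 11).
  i = 5 (α = 7): (7−9)(7−1)(7−5)(7−8) = (−2)·6·2·(−1) = 24 ≡ 2, so v_5 = 2^{−1} = 6 (mod 11).
  v = [5, 6, 4, 1, 6].
Step 2: syndromes of r = [4, 9, 7, 2, 0] (all sums mod 11).
  S_0 = Σ v_i r_i = 5·4 + 6·9 + 4·7 + 1·2 + 6·0 = 104 ≡ 5.
  S_1 = Σ v_i α_i r_i = 5·9·4 + 6·1·9 + 4·5·7 + 1·8·2 + 6·7·0 = 390 ≡ 5.
  α_i^2 mod 11 = [4, 1, 3, 9, 5].
  S_2 = Σ v_i α_i^2 r_i = 5·4·4 + 6·1·9 + 4·3·7 + 1·9·2 + 6·5·0 = 236 ≡ 5.
  S = (5, 5, 5) ≠ 0, so r is not a codeword (an error is present).
Step 3: locate the error. For a single error e at position i, S_ℓ = v_i·e·α_i^ℓ, so α_err = S_1/S_0.
  S_0^{−1} = 5^{−1} = 9 (mod 11), so α_err = 5·9 = 45 ≡ 1 = α_2. Error position i = 2.
  Consistency check: S_2/S_1 = 5·9 = 45 ≡ 1 = α_err ✓ (single-error assumption holds).
Step 4: error magnitude e = S_0/v_2 = S_0·∏_{j≠2}(α_2 − α_j) = 5·2 = 10 ≡ 10 (mod 11).
Step 5: correct position 2: c_2 = r_2 − e = 9 − 10 ≡ 10 (mod 11). Hence c = [4, 10, 7, 2, 0].
  Check: interpolating c through the α_i gives m(x) = 8 + 2·x (degree < 2) with m(α_i) = c_i for every i, so c is indeed a codeword.


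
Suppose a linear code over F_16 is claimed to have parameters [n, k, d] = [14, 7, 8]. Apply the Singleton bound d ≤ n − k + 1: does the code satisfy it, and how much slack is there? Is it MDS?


Singleton RHS = n − k + 1 = 8, slack = 0, bound satisfied, MDS.

Singleton bound: d ≤ n − k + 1.
Here n = 14, k = 7, so n − k + 1 = 8.
Given d = 8, check d ≤ 8: YES.
Slack = (n − k + 1) − d = 0.
The code is MDS (slack = 0).
Description: the claimed parameters are [14, 7, 8]_16; such a code would be MDS (meets Singleton bound).


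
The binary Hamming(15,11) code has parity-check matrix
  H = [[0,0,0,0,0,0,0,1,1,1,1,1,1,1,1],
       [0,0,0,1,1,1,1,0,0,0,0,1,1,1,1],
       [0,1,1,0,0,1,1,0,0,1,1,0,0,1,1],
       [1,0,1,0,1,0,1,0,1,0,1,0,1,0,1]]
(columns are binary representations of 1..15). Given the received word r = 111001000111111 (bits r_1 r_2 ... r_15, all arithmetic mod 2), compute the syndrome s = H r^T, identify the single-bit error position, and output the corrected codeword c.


s = (0, 1, 1, 1)^T, error position = 7, corrected codeword c = 111001100111111

Compute s = H r^T mod 2 one row at a time:
  s_1 = 0 + 0 + 1 + 1 + 1 + 1 + 1 + 1 = 6 ≡ 0 (mod 2).
  s_2 = 0 + 0 + 1 + 0 + 1 + 1 + 1 + 1 = 5 ≡ 1 (mod 2).
  s_3 = 1 + 1 + 1 + 0 + 1 + 1 + 1 + 1 = 7 ≡ 1 (mod 2).
  s_4 = 1 + 1 + 0 + 0 + 0 + 1 + 1 + 1 = 5 ≡ 1 (mod 2).
s = (0, 1, 1, 1)^T — this equals column 7 of H (binary 0111), so error is at position 7.
Correct: flip bit 7 of r = 111001000111111 to get c = 111001100111111.


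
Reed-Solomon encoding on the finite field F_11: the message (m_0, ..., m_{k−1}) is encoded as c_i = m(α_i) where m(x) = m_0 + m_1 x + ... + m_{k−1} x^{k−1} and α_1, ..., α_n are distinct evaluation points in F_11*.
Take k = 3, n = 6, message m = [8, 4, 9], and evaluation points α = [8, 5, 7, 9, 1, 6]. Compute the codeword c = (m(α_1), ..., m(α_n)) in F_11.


c = [0, 0, 4, 3, 10, 4]

Message polynomial: m(x) = 8 + 4·x + 9·x^2 (mod 11).
For each evaluation point α_i, compute m(α_i) mod 11:
  α_1 = 8: Horner steps 9 → 10 → 0, so m(8) = 0.
  α_2 = 5: Horner steps 9 → 5 → 0, so m(5) = 0.
  α_3 = 7: Horner steps 9 → 1 → 4, so m(7) = 4.
  α_4 = 9: Horner steps 9 → 8 → 3, so m(9) = 3.
  α_5 = 1: Horner steps 9 → 2 → 10, so m(1) = 10.
  α_6 = 6: Horner steps 9 → 3 → 4, so m(6) = 4.
Codeword c = [0, 0, 4, 3, 10, 4] ∈ F_11^6.


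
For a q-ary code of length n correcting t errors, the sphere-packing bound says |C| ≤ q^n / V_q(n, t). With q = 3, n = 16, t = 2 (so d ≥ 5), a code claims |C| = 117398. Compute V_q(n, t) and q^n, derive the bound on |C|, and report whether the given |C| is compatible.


V_q(n, t) = 513, q^n = 43046721, Hamming bound = 83911, |C| = 117398 > bound (violated).

Step 1: Compute V_q(n, t) = Σ_{j=0}^2 C(n, j) (q−1)^j.
  j = 0: C(16,0)·(2)^0 = 1·1 = 1.
  j = 1: C(16,1)·(2)^1 = 16·2 = 32.
  j = 2: C(16,2)·(2)^2 = 120·4 = 480.
  V_q(n, t) = 1 + 32 + 480 = 513.
Step 2: q^n = 3^16 = 43046721.
Step 3: Hamming bound ⌊q^n / V_q(n,t)⌋ = ⌊43046721/513⌋ = 83911.
Step 4: Compare |C| = 117398 to 83911: violated.
The claimed |C| lies above the Hamming bound, so no 3-ary code of length 16 with d ≥ 5 can have 117398 codewords.


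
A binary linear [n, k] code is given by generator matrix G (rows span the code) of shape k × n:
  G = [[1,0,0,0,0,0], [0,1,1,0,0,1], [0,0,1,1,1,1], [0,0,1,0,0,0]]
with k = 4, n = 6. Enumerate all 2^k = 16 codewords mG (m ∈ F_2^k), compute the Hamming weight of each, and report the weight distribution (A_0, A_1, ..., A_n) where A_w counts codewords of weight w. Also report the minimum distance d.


Weight distribution: A_0 = 1, A_1 = 2, A_2 = 2, A_3 = 4, A_4 = 5, A_5 = 2. Minimum distance d = 1.

Enumerate all 2^4 = 16 messages m ∈ F_2^4.
For each, compute codeword c = mG in F_2^6, then tally its weight.
  m = 0000 → c = 000000, weight = 0.
  m = 1000 → c = 100000, weight = 1.
  m = 0100 → c = 011001, weight = 3.
  m = 1100 → c = 111001, weight = 4.
  m = 0010 → c = 001111, weight = 4.
  m = 1010 → c = 101111, weight = 5.
  m = 0110 → c = 010110, weight = 3.
  m = 1110 → c = 110110, weight = 4.
  m = 0001 → c = 001000, weight = 1.
  m = 1001 → c = 101000, weight = 2.
  m = 0101 → c = 010001, weight = 2.
  m = 1101 → c = 110001, weight = 3.
  m = 0011 → c = 000111, weight = 3.
  m = 1011 → c = 100111, weight = 4.
  m = 0111 → c = 011110, weight = 4.
  m = 1111 → c = 111110, weight = 5.
Tally weights:
  weight 0: 1 codewords.
  weight 1: 2 codewords.
  weight 2: 2 codewords.
  weight 3: 4 codewords.
  weight 4: 5 codewords.
  weight 5: 2 codewords.
Minimum distance d = smallest w > 0 with A_w > 0 = 1.
Sanity: Σ A_w = 16 = 2^4 = 16 ✓.


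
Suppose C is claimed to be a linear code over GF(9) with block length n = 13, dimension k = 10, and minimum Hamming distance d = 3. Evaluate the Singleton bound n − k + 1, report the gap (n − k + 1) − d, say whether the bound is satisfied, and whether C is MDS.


Singleton RHS = n − k + 1 = 4, slack = 1, bound satisfied, not MDS.

Singleton bound: d ≤ n − k + 1.
Here n = 13, k = 10, so n − k + 1 = 4.
Given d = 3, check d ≤ 4: YES.
Slack = (n − k + 1) − d = 1.
The code is NOT MDS (slack = 1 > 0).
Description: the claimed parameters are [13, 10, 3]_9; such a code would be non-MDS.


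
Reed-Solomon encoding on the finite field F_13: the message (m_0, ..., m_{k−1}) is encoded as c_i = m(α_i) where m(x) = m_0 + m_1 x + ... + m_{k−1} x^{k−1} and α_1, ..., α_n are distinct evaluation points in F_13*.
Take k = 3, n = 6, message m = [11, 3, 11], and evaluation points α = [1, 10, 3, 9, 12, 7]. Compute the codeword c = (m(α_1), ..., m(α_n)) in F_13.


c = [12, 10, 2, 6, 6, 12]

Message polynomial: m(x) = 11 + 3·x + 11·x^2 (mod 13).
For each evaluation point α_i, compute m(α_i) mod 13:
  α_1 = 1: Horner steps 11 → 1 → 12, so m(1) = 12.
  α_2 = 10: Horner steps 11 → 9 → 10, so m(10) = 10.
  α_3 = 3: Horner steps 11 → 10 → 2, so m(3) = 2.
  α_4 = 9: Horner steps 11 → 11 → 6, so m(9) = 6.
  α_5 = 12: Horner steps 11 → 5 → 6, so m(12) = 6.
  α_6 = 7: Horner steps 11 → 2 → 12, so m(7) = 12.
Codeword c = [12, 10, 2, 6, 6, 12] ∈ F_13^6.


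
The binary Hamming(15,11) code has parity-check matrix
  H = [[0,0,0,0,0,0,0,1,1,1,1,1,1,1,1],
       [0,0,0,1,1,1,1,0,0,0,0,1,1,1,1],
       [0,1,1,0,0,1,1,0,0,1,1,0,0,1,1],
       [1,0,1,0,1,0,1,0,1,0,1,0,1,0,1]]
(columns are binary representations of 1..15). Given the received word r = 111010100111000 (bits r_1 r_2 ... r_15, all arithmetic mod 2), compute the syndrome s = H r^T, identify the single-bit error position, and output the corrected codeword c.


s = (1, 1, 1, 1)^T, error position = 15, corrected codeword c = 111010100111001

Compute s = H r^T mod 2 one row at a time:
  s_1 = 0 + 0 + 1 + 1 + 1 + 0 + 0 + 0 = 3 ≡ 1 (mod 2).
  s_2 = 0 + 1 + 0 + 1 + 1 + 0 + 0 + 0 = 3 ≡ 1 (mod 2).
  s_3 = 1 + 1 + 0 + 1 + 1 + 1 + 0 + 0 = 5 ≡ 1 (mod 2).
  s_4 = 1 + 1 + 1 + 1 + 0 + 1 + 0 + 0 = 5 ≡ 1 (mod 2).
s = (1, 1, 1, 1)^T — this equals column 15 of H (binary 1111), so error is at position 15.
Correct: flip bit 15 of r = 111010100111000 to get c = 111010100111001.


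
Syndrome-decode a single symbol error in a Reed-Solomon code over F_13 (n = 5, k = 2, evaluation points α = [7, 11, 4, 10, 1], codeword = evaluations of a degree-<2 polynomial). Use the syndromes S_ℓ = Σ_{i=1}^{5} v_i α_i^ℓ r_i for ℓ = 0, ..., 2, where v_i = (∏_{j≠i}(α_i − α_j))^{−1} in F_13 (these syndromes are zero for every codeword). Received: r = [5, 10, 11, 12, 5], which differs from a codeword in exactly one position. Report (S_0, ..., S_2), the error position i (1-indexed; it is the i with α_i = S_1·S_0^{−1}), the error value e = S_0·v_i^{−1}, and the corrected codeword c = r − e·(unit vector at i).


S = (5, 5, 5), error at position 5, error magnitude e = 1, c = [5, 10, 11, 12, 4].

Step 1: column multipliers v_i = (∏_{j≠i}(α_i − α_j))^{−1} mod 13.
  i = 1 (α = 7): (7−11)(7−4)(7−10)(7−1) = (−4)·3·(−3)·6 = 216 ≡ 8, so v_1 = 8^{−1} = 5 (mod 13).
  i = 2 (α = 11): (11−7)(11−4)(11−10)(11−1) = 4·7·1·10 = 280 ≡ 7, so v_2 = 7^{−1} = 2 (mod 13).
  i = 3 (α = 4): (4−7)(4−11)(4−10)(4−1) = (−3)·(−7)·(−6)·3 = −378 ≡ 12, so v_3 = 12^{−1} = 12 (mod 13).
  i = 4 (α = 10): (10−7)(10−11)(10−4)(10−1) = 3·(−1)·6·9 = −162 ≡ 7, so v_4 = 7^{−1} = 2 (mod 13).
  i = 5 (α = 1): (1−7)(1−11)(1−4)(1−10) = (−6)·(−10)·(−3)·(−9) = 1620 ≡ 8, so v_5 = 8^{−1} = 5 (mod 13).
  v = [5, 2, 12, 2, 5].
Step 2: syndromes of r = [5, 10, 11, 12, 5] (all sums mod 13).
  S_0 = Σ v_i r_i = 5·5 + 2·10 + 12·11 + 2·12 + 5·5 = 226 ≡ 5.
  S_1 = Σ v_i α_i r_i = 5·7·5 + 2·11·10 + 12·4·11 + 2·10·12 + 5·1·5 = 1188 ≡ 5.
  α_i^2 mod 13 = [10, 4, 3, 9, 1].
  S_2 = Σ v_i α_i^2 r_i = 5·10·5 + 2·4·10 + 12·3·11 + 2·9·12 + 5·1·5 = 967 ≡ 5.
  S = (5, 5, 5) ≠ 0, so r is not a codeword (an error is present).
Step 3: locate the error. For a single error e at position i, S_ℓ = v_i·e·α_i^ℓ, so α_err = S_1/S_0.
  S_0^{−1} = 5^{−1} = 8 (mod 13), so α_err = 5·8 = 40 ≡ 1 = α_5. Error position i = 5.
  Consistency check: S_2/S_1 = 5·8 = 40 ≡ 1 = α_err ✓ (single-error assumption holds).
Step 4: error magnitude e = S_0/v_5 = S_0·∏_{j≠5}(α_5 − α_j) = 5·8 = 40 ≡ 1 (mod 13).
Step 5: correct position 5: c_5 = r_5 − e = 5 − 1 ≡ 4 (mod 13). Hence c = [5, 10, 11, 12, 4].
  Check: interpolating c through the α_i gives m(x) = 6 + 11·x (degree < 2) with m(α_i) = c_i for every i, so c is indeed a codeword.


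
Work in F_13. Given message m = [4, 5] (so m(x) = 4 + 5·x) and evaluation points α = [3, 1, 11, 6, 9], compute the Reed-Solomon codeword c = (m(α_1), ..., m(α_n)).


c = [6, 9, 7, 8, 10]

Message polynomial: m(x) = 4 + 5·x (mod 13).
For each evaluation point α_i, compute m(α_i) mod 13:
  α_1 = 3: Horner steps 5 → 6, so m(3) = 6.
  α_2 = 1: Horner steps 5 → 9, so m(1) = 9.
  α_3 = 11: Horner steps 5 → 7, so m(11) = 7.
  α_4 = 6: Horner steps 5 → 8, so m(6) = 8.
  α_5 = 9: Horner steps 5 → 10, so m(9) = 10.
Codeword c = [6, 9, 7, 8, 10] ∈ F_13^5.


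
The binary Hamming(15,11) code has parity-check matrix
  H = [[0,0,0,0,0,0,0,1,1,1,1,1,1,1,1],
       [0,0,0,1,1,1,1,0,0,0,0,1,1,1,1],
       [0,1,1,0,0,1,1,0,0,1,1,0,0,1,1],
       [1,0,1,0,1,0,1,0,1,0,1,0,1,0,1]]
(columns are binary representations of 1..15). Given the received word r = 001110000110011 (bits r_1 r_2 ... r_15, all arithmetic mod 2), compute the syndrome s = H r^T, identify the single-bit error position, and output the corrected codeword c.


s = (0, 0, 1, 0)^T, error position = 2, corrected codeword c = 011110000110011

Compute s = H r^T mod 2 one row at a time:
  s_1 = 0 + 0 + 1 + 1 + 0 + 0 + 1 + 1 = 4 ≡ 0 (mod 2).
  s_2 = 1 + 1 + 0 + 0 + 0 + 0 + 1 + 1 = 4 ≡ 0 (mod 2).
  s_3 = 0 + 1 + 0 + 0 + 1 + 1 + 1 + 1 = 5 ≡ 1 (mod 2).
  s_4 = 0 + 1 + 1 + 0 + 0 + 1 + 0 + 1 = 4 ≡ 0 (mod 2).
s = (0, 0, 1, 0)^T — this equals column 2 of H (binary 0010), so error is at position 2.
Correct: flip bit 2 of r = 001110000110011 to get c = 011110000110011.


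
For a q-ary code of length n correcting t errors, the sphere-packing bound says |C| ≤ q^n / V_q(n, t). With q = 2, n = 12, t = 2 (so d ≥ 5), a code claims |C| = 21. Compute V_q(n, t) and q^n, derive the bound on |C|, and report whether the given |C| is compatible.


V_q(n, t) = 79, q^n = 4096, Hamming bound = 51, |C| = 21 ≤ bound (satisfied).

Step 1: Compute V_q(n, t) = Σ_{j=0}^2 C(n, j) (q−1)^j.
  j = 0: C(12,0)·(1)^0 = 1·1 = 1.
  j = 1: C(12,1)·(1)^1 = 12·1 = 12.
  j = 2: C(12,2)·(1)^2 = 66·1 = 66.
  V_q(n, t) = 1 + 12 + 66 = 79.
Step 2: q^n = 2^12 = 4096.
Step 3: Hamming bound ⌊q^n / V_q(n,t)⌋ = ⌊4096/79⌋ = 51.
Step 4: Compare |C| = 21 to 51: satisfied.
The claimed |C| lies below the Hamming bound.


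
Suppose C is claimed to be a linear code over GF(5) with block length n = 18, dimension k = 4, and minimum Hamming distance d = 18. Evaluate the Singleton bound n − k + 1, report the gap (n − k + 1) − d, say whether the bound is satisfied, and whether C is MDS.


Singleton RHS = n − k + 1 = 15, slack = -3, bound violated (no such code; not MDS).

Singleton bound: d ≤ n − k + 1.
Here n = 18, k = 4, so n − k + 1 = 15.
Given d = 18, check d ≤ 15: NO.
Slack = (n − k + 1) − d = -3.
The slack is negative: d = 18 exceeds n − k + 1 = 15 by 3, so the Singleton bound is violated and no linear [18, 4, 18]_5 code can exist. In particular it is not MDS (MDS requires d = n − k + 1 exactly).
Description: the claimed parameters are [18, 4, 18]_5; such a code would be impossible (violates the Singleton bound).


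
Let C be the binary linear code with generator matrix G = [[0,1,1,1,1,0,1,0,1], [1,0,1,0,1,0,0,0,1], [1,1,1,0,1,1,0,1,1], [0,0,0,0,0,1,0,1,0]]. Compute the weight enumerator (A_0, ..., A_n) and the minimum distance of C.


Weight distribution: A_0 = 1, A_1 = 1, A_2 = 1, A_3 = 2, A_4 = 2, A_5 = 3, A_6 = 3, A_7 = 2, A_8 = 1. Minimum distance d = 1.

Enumerate all 2^4 = 16 messages m ∈ F_2^4.
For each, compute codeword c = mG in F_2^9, then tally its weight.
  m = 0000 → c = 000000000, weight = 0.
  m = 1000 → c = 011110101, weight = 6.
  m = 0100 → c = 101010001, weight = 4.
  m = 1100 → c = 110100100, weight = 4.
  m = 0010 → c = 111011011, weight = 7.
  m = 1010 → c = 100101110, weight = 5.
  m = 0110 → c = 010001010, weight = 3.
  m = 1110 → c = 001111111, weight = 7.
  m = 0001 → c = 000001010, weight = 2.
  m = 1001 → c = 011111111, weight = 8.
  m = 0101 → c = 101011011, weight = 6.
  m = 1101 → c = 110101110, weight = 6.
  m = 0011 → c = 111010001, weight = 5.
  m = 1011 → c = 100100100, weight = 3.
  m = 0111 → c = 010000000, weight = 1.
  m = 1111 → c = 001110101, weight = 5.
Tally weights:
  weight 0: 1 codewords.
  weight 1: 1 codewords.
  weight 2: 1 codewords.
  weight 3: 2 codewords.
  weight 4: 2 codewords.
  weight 5: 3 codewords.
  weight 6: 3 codewords.
  weight 7: 2 codewords.
  weight 8: 1 codewords.
Minimum distance d = smallest w > 0 with A_w > 0 = 1.
Sanity: Σ A_w = 16 = 2^4 = 16 ✓.


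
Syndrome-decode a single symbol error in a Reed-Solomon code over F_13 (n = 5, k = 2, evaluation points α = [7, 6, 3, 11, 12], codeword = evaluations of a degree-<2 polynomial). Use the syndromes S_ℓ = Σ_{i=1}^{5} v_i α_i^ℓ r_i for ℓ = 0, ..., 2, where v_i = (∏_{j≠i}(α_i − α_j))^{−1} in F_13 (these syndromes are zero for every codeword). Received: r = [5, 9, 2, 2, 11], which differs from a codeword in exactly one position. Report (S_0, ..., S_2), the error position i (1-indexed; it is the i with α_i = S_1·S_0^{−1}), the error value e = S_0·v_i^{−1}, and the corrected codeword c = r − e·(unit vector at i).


S = (12, 10, 4), error at position 3, error magnitude e = 7, c = [5, 9, 8, 2, 11].

Step 1: column multipliers v_i = (∏_{j≠i}(α_i − α_j))^{−1} mod 13.
  i = 1 (α = 7): (7−6)(7−3)(7−11)(7−12) = 1·4·(−4)·(−5) = 80 ≡ 2, so v_1 = 2^{−1} = 7 (mod 13).
  i = 2 (α = 6): (6−7)(6−3)(6−11)(6−12) = (−1)·3·(−5)·(−6) = −90 ≡ 1, so v_2 = 1^{−1} = 1 (mod 13).
  i = 3 (α = 3): (3−7)(3−6)(3−11)(3−12) = (−4)·(−3)·(−8)·(−9) = 864 ≡ 6, so v_3 = 6^{−1} = 11 (mod 13).
  i = 4 (α = 11): (11−7)(11−6)(11−3)(11−12) = 4·5·8·(−1) = −160 ≡ 9, so v_4 = 9^{−1} = 3 (mod 13).
  i = 5 (α = 12): (12−7)(12−6)(12−3)(12−11) = 5·6·9·1 = 270 ≡ 10, so v_5 = 10^{−1} = 4 (mod 13).
  v = [7, 1, 11, 3, 4].
Step 2: syndromes of r = [5, 9, 2, 2, 11] (all sums mod 13).
  S_0 = Σ v_i r_i = 7·5 + 1·9 + 11·2 + 3·2 + 4·11 = 116 ≡ 12.
  S_1 = Σ v_i α_i r_i = 7·7·5 + 1·6·9 + 11·3·2 + 3·11·2 + 4·12·11 = 959 ≡ 10.
  α_i^2 mod 13 = [10, 10, 9, 4, 1].
  S_2 = Σ v_i α_i^2 r_i = 7·10·5 + 1·10·9 + 11·9·2 + 3·4·2 + 4·1·11 = 706 ≡ 4.
  S = (12, 10, 4) ≠ 0, so r is not a codeword (an error is present).
Step 3: locate the error. For a single error e at position i, S_ℓ = v_i·e·α_i^ℓ, so α_err = S_1/S_0.
  S_0^{−1} = 12^{−1} = 12 (mod 13), so α_err = 10·12 = 120 ≡ 3 = α_3. Error position i = 3.
  Consistency check: S_2/S_1 = 4·4 = 16 ≡ 3 = α_err ✓ (single-error assumption holds).
Step 4: error magnitude e = S_0/v_3 = S_0·∏_{j≠3}(α_3 − α_j) = 12·6 = 72 ≡ 7 (mod 13).
Step 5: correct position 3: c_3 = r_3 − e = 2 − 7 ≡ 8 (mod 13). Hence c = [5, 9, 8, 2, 11].
  Check: interpolating c through the α_i gives m(x) = 7 + 9·x (degree < 2) with m(α_i) = c_i for every i, so c is indeed a codeword.


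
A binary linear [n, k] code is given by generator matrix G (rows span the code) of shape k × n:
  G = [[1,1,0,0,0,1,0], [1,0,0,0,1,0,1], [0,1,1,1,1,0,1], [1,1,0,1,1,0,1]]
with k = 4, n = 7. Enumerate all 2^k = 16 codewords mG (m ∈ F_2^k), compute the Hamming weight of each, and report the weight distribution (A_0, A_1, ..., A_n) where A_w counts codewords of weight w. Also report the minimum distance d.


Weight distribution: A_0 = 1, A_2 = 2, A_3 = 6, A_4 = 3, A_5 = 2, A_6 = 2. Minimum distance d = 2.

Enumerate all 2^4 = 16 messages m ∈ F_2^4.
For each, compute codeword c = mG in F_2^7, then tally its weight.
  m = 0000 → c = 0000000, weight = 0.
  m = 1000 → c = 1100010, weight = 3.
  m = 0100 → c = 1000101, weight = 3.
  m = 1100 → c = 0100111, weight = 4.
  m = 0010 → c = 0111101, weight = 5.
  m = 1010 → c = 1011111, weight = 6.
  m = 0110 → c = 1111000, weight = 4.
  m = 1110 → c = 0011010, weight = 3.
  m = 0001 → c = 1101101, weight = 5.
  m = 1001 → c = 0001111, weight = 4.
  m = 0101 → c = 0101000, weight = 2.
  m = 1101 → c = 1001010, weight = 3.
  m = 0011 → c = 1010000, weight = 2.
  m = 1011 → c = 0110010, weight = 3.
  m = 0111 → c = 0010101, weight = 3.
  m = 1111 → c = 1110111, weight = 6.
Tally weights:
  weight 0: 1 codewords.
  weight 2: 2 codewords.
  weight 3: 6 codewords.
  weight 4: 3 codewords.
  weight 5: 2 codewords.
  weight 6: 2 codewords.
Minimum distance d = smallest w > 0 with A_w > 0 = 2.
Sanity: Σ A_w = 16 = 2^4 = 16 ✓.


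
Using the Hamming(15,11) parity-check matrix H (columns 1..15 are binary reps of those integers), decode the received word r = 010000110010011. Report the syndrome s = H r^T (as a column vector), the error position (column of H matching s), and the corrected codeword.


s = (0, 1, 1, 1)^T, error position = 7, corrected codeword c = 010000010010011

Compute s = H r^T mod 2 one row at a time:
  s_1 = 1 + 0 + 0 + 1 + 0 + 0 + 1 + 1 = 4 ≡ 0 (mod 2).
  s_2 = 0 + 0 + 0 + 1 + 0 + 0 + 1 + 1 = 3 ≡ 1 (mod 2).
  s_3 = 1 + 0 + 0 + 1 + 0 + 1 + 1 + 1 = 5 ≡ 1 (mod 2).
  s_4 = 0 + 0 + 0 + 1 + 0 + 1 + 0 + 1 = 3 ≡ 1 (mod 2).
s = (0, 1, 1, 1)^T — this equals column 7 of H (binary 0111), so error is at position 7.
Correct: flip bit 7 of r = 010000110010011 to get c = 010000010010011.


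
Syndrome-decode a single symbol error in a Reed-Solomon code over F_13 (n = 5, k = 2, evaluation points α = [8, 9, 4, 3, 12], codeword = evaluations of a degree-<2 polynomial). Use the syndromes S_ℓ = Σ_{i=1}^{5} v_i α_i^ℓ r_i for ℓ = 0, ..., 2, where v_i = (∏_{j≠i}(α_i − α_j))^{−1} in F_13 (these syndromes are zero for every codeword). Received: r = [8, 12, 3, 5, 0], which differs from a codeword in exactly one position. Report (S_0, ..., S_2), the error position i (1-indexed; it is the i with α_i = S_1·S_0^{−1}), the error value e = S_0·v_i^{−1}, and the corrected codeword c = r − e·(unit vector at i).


S = (6, 2, 5), error at position 2, error magnitude e = 6, c = [8, 6, 3, 5, 0].

Step 1: column multipliers v_i = (∏_{j≠i}(α_i − α_j))^{−1} mod 13.
  i = 1 (α = 8): (8−9)(8−4)(8−3)(8−12) = (−1)·4·5·(−4) = 80 ≡ 2, so v_1 = 2^{−1} = 7 (mod 13).
  i = 2 (α = 9): (9−8)(9−4)(9−3)(9−12) = 1·5·6·(−3) = −90 ≡ 1, so v_2 = 1^{−1} = 1 (mod 13).
  i = 3 (α = 4): (4−8)(4−9)(4−3)(4−12) = (−4)·(−5)·1·(−8) = −160 ≡ 9, so v_3 = 9^{−1} = 3 (mod 13).
  i = 4 (α = 3): (3−8)(3−9)(3−4)(3−12) = (−5)·(−6)·(−1)·(−9) = 270 ≡ 10, so v_4 = 10^{−1} = 4 (mod 13).
  i = 5 (α = 12): (12−8)(12−9)(12−4)(12−3) = 4·3·8·9 = 864 ≡ 6, so v_5 = 6^{−1} = 11 (mod 13).
  v = [7, 1, 3, 4, 11].
Step 2: syndromes of r = [8, 12, 3, 5, 0] (all sums mod 13).
  S_0 = Σ v_i r_i = 7·8 + 1·12 + 3·3 + 4·5 + 11·0 = 97 ≡ 6.
  S_1 = Σ v_i α_i r_i = 7·8·8 + 1·9·12 + 3·4·3 + 4·3·5 + 11·12·0 = 652 ≡ 2.
  α_i^2 mod 13 = [12, 3, 3, 9, 1].
  S_2 = Σ v_i α_i^2 r_i = 7·12·8 + 1·3·12 + 3·3·3 + 4·9·5 + 11·1·0 = 915 ≡ 5.
  S = (6, 2, 5) ≠ 0, so r is not a codeword (an error is present).
Step 3: locate the error. For a single error e at position i, S_ℓ = v_i·e·α_i^ℓ, so α_err = S_1/S_0.
  S_0^{−1} = 6^{−1} = 11 (mod 13), so α_err = 2·11 = 22 ≡ 9 = α_2. Error position i = 2.
  Consistency check: S_2/S_1 = 5·7 = 35 ≡ 9 = α_err ✓ (single-error assumption holds).
Step 4: error magnitude e = S_0/v_2 = S_0·∏_{j≠2}(α_2 − α_j) = 6·1 = 6 ≡ 6 (mod 13).
Step 5: correct position 2: c_2 = r_2 − e = 12 − 6 ≡ 6 (mod 13). Hence c = [8, 6, 3, 5, 0].
  Check: interpolating c through the α_i gives m(x) = 11 + 11·x (degree < 2) with m(α_i) = c_i for every i, so c is indeed a codeword.


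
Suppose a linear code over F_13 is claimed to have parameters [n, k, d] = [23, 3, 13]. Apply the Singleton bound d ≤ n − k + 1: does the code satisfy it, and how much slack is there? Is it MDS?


Singleton RHS = n − k + 1 = 21, slack = 8, bound satisfied, not MDS.

Singleton bound: d ≤ n − k + 1.
Here n = 23, k = 3, so n − k + 1 = 21.
Given d = 13, check d ≤ 21: YES.
Slack = (n − k + 1) − d = 8.
The code is NOT MDS (slack = 8 > 0).
Description: the claimed parameters are [23, 3, 13]_13; such a code would be non-MDS.


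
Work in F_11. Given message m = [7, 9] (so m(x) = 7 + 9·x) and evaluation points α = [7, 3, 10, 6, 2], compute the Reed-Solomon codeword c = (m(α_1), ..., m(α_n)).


c = [4, 1, 9, 6, 3]

Message polynomial: m(x) = 7 + 9·x (mod 11).
For each evaluation point α_i, compute m(α_i) mod 11:
  α_1 = 7: Horner steps 9 → 4, so m(7) = 4.
  α_2 = 3: Horner steps 9 → 1, so m(3) = 1.
  α_3 = 10: Horner steps 9 → 9, so m(10) = 9.
  α_4 = 6: Horner steps 9 → 6, so m(6) = 6.
  α_5 = 2: Horner steps 9 → 3, so m(2) = 3.
Codeword c = [4, 1, 9, 6, 3] ∈ F_11^5.


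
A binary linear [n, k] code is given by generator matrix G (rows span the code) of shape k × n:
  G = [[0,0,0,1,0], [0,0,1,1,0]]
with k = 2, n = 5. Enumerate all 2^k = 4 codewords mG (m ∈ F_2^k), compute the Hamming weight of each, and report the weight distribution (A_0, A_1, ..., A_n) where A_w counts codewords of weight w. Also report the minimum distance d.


Weight distribution: A_0 = 1, A_1 = 2, A_2 = 1. Minimum distance d = 1.

Enumerate all 2^2 = 4 messages m ∈ F_2^2.
For each, compute codeword c = mG in F_2^5, then tally its weight.
  m = 00 → c = 00000, weight = 0.
  m = 10 → c = 00010, weight = 1.
  m = 01 → c = 00110, weight = 2.
  m = 11 → c = 00100, weight = 1.
Tally weights:
  weight 0: 1 codewords.
  weight 1: 2 codewords.
  weight 2: 1 codewords.
Minimum distance d = smallest w > 0 with A_w > 0 = 1.
Sanity: Σ A_w = 4 = 2^2 = 4 ✓.


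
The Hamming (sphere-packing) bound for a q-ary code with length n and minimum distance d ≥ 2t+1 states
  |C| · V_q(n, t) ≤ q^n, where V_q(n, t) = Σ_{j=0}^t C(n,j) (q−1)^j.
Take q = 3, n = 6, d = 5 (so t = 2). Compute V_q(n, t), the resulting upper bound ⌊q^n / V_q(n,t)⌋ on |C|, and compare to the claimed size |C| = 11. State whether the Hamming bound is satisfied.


V_q(n, t) = 73, q^n = 729, Hamming bound = 9, |C| = 11 > bound (violated).

Step 1: Compute V_q(n, t) = Σ_{j=0}^2 C(n, j) (q−1)^j.
  j = 0: C(6,0)·(2)^0 = 1·1 = 1.
  j = 1: C(6,1)·(2)^1 = 6·2 = 12.
  j = 2: C(6,2)·(2)^2 = 15·4 = 60.
  V_q(n, t) = 1 + 12 + 60 = 73.
Step 2: q^n = 3^6 = 729.
Step 3: Hamming bound ⌊q^n / V_q(n,t)⌋ = ⌊729/73⌋ = 9.
Step 4: Compare |C| = 11 to 9: violated.
The claimed |C| lies above the Hamming bound, so no 3-ary code of length 6 with d ≥ 5 can have 11 codewords.


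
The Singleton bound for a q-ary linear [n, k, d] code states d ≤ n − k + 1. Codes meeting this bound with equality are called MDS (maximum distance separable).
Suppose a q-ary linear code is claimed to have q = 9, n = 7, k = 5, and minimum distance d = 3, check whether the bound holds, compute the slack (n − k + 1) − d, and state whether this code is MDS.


Singleton RHS = n − k + 1 = 3, slack = 0, bound satisfied, MDS.

Singleton bound: d ≤ n − k + 1.
Here n = 7, k = 5, so n − k + 1 = 3.
Given d = 3, check d ≤ 3: YES.
Slack = (n − k + 1) − d = 0.
The code is MDS (slack = 0).
Description: the claimed parameters are [7, 5, 3]_9; such a code would be MDS (meets Singleton bound).


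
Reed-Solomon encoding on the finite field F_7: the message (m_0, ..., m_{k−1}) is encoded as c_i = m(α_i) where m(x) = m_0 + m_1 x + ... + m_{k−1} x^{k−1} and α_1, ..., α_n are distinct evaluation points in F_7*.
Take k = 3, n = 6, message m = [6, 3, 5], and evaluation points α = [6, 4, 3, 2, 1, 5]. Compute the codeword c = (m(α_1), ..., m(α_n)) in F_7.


c = [1, 0, 4, 4, 0, 6]

Message polynomial: m(x) = 6 + 3·x + 5·x^2 (mod 7).
For each evaluation point α_i, compute m(α_i) mod 7:
  α_1 = 6: Horner steps 5 → 5 → 1, so m(6) = 1.
  α_2 = 4: Horner steps 5 → 2 → 0, so m(4) = 0.
  α_3 = 3: Horner steps 5 → 4 → 4, so m(3) = 4.
  α_4 = 2: Horner steps 5 → 6 → 4, so m(2) = 4.
  α_5 = 1: Horner steps 5 → 1 → 0, so m(1) = 0.
  α_6 = 5: Horner steps 5 → 0 → 6, so m(5) = 6.
Codeword c = [1, 0, 4, 4, 0, 6] ∈ F_7^6.


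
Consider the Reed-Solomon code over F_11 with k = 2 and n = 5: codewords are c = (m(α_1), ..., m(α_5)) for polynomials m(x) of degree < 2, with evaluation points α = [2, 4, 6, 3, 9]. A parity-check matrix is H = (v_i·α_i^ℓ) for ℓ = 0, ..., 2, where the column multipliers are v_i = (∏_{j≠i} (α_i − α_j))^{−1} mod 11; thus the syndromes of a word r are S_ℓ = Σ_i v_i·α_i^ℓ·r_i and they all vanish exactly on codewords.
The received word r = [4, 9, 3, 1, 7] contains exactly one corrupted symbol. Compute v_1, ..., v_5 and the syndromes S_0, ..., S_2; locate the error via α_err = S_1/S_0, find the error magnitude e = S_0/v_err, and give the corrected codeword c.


S = (8, 6, 10), error at position 5, error magnitude e = 2, c = [4, 9, 3, 1, 5].

Step 1: column multipliers v_i = (∏_{j≠i}(α_i − α_j))^{−1} mod 11.
  i = 1 (α = 2): (2−4)(2−6)(2−3)(2−9) = (−2)·(−4)·(−1)·(−7) = 56 ≡ 1, so v_1 = 1^{−1} = 1 (mod 11).
  i = 2 (α = 4): (4−2)(4−6)(4−3)(4−9) = 2·(−2)·1·(−5) = 20 ≡ 9, so v_2 = 9^{−1} = 5 (mod 11).
  i = 3 (α = 6): (6−2)(6−4)(6−3)(6−9) = 4·2·3·(−3) = −72 ≡ 5, so v_3 = 5^{−1} = 9 (mod 11).
  i = 4 (α = 3): (3−2)(3−4)(3−6)(3−9) = 1·(−1)·(−3)·(−6) = −18 ≡ 4, so v_4 = 4^{−1} = 3 (mod 11).
  i = 5 (α = 9): (9−2)(9−4)(9−6)(9−3) = 7·5·3·6 = 630 ≡ 3, so v_5 = 3^{−1} = 4 (mod 11).
  v = [1, 5, 9, 3, 4].
Step 2: syndromes of r = [4, 9, 3, 1, 7] (all sums mod 11).
  S_0 = Σ v_i r_i = 1·4 + 5·9 + 9·3 + 3·1 + 4·7 = 107 ≡ 8.
  S_1 = Σ v_i α_i r_i = 1·2·4 + 5·4·9 + 9·6·3 + 3·3·1 + 4·9·7 = 611 ≡ 6.
  α_i^2 mod 11 = [4, 5, 3, 9, 4].
  S_2 = Σ v_i α_i^2 r_i = 1·4·4 + 5·5·9 + 9·3·3 + 3·9·1 + 4·4·7 = 461 ≡ 10.
  S = (8, 6, 10) ≠ 0, so r is not a codeword (an error is present).
Step 3: locate the error. For a single error e at position i, S_ℓ = v_i·e·α_i^ℓ, so α_err = S_1/S_0.
  S_0^{−1} = 8^{−1} = 7 (mod 11), so α_err = 6·7 = 42 ≡ 9 = α_5. Error position i = 5.
  Consistency check: S_2/S_1 = 10·2 = 20 ≡ 9 = α_err ✓ (single-error assumption holds).
Step 4: error magnitude e = S_0/v_5 = S_0·∏_{j≠5}(α_5 − α_j) = 8·3 = 24 ≡ 2 (mod 11).
Step 5: correct position 5: c_5 = r_5 − e = 7 − 2 ≡ 5 (mod 11). Hence c = [4, 9, 3, 1, 5].
  Check: interpolating c through the α_i gives m(x) = 10 + 8·x (degree < 2) with m(α_i) = c_i for every i, so c is indeed a codeword.


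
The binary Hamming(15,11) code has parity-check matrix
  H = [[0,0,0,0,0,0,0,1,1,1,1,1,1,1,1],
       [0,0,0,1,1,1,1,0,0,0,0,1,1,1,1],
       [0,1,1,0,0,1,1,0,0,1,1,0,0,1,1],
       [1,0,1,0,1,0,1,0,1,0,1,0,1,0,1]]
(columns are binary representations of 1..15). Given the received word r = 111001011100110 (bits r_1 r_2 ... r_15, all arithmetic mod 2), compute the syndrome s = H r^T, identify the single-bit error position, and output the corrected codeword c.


s = (1, 1, 1, 0)^T, error position = 14, corrected codeword c = 111001011100100

Compute s = H r^T mod 2 one row at a time:
  s_1 = 1 + 1 + 1 + 0 + 0 + 1 + 1 + 0 = 5 ≡ 1 (mod 2).
  s_2 = 0 + 0 + 1 + 0 + 0 + 1 + 1 + 0 = 3 ≡ 1 (mod 2).
  s_3 = 1 + 1 + 1 + 0 + 1 + 0 + 1 + 0 = 5 ≡ 1 (mod 2).
  s_4 = 1 + 1 + 0 + 0 + 1 + 0 + 1 + 0 = 4 ≡ 0 (mod 2).
s = (1, 1, 1, 0)^T — this equals column 14 of H (binary 1110), so error is at position 14.
Correct: flip bit 14 of r = 111001011100110 to get c = 111001011100100.


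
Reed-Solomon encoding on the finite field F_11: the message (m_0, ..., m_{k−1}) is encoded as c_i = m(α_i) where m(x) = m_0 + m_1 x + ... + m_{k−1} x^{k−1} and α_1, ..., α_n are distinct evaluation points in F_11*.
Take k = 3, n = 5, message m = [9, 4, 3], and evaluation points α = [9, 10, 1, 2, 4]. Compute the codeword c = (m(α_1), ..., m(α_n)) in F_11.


c = [2, 8, 5, 7, 7]

Message polynomial: m(x) = 9 + 4·x + 3·x^2 (mod 11).
For each evaluation point α_i, compute m(α_i) mod 11:
  α_1 = 9: Horner steps 3 → 9 → 2, so m(9) = 2.
  α_2 = 10: Horner steps 3 → 1 → 8, so m(10) = 8.
  α_3 = 1: Horner steps 3 → 7 → 5, so m(1) = 5.
  α_4 = 2: Horner steps 3 → 10 → 7, so m(2) = 7.
  α_5 = 4: Horner steps 3 → 5 → 7, so m(4) = 7.
Codeword c = [2, 8, 5, 7, 7] ∈ F_11^5.
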